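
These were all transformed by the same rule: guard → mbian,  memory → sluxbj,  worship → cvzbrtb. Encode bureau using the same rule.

In guard: g→m is +6, u→b is +7, a→i is +8, r→a is +9 — the shift increases by 1 each position. Letter i (0-indexed) is shifted by i+6, so successive shifts are 6, 7, 8, ….
On bureau: b+6=h, u+7=b, r+8=z, e+9=n, a+10=k, u+11=f.

hbznkf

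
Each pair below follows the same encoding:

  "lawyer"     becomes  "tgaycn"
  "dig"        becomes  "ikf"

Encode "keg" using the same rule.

igm

The output letters match the input read backwards, each shifted +2: lawyer reversed is reywal. Read the word backwards and shift each letter +2.
On keg: reverse → gek; then shift: g+2=i, e+2=g, k+2=m.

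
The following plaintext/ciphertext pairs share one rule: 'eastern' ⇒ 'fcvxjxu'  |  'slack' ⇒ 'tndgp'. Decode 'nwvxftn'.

mustang

The shift increases by 1 at each position, starting from +1: 1, 2, 3, ….
Undoing it on nwvxftn: n−1=m, w−2=u, v−3=s, x−4=t, f−5=a, t−6=n, n−7=g.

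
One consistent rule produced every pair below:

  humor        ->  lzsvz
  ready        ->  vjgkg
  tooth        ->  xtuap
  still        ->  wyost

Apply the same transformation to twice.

In humor: h→l is +4, u→z is +5, m→s is +6, o→v is +7 — the shift increases by 1 each position. The shift increases by 1 at each position, starting from +4: 4, 5, 6, ….
Applying it to twice: t+4=x, w+5=b, i+6=o, c+7=j, e+8=m.

xbojm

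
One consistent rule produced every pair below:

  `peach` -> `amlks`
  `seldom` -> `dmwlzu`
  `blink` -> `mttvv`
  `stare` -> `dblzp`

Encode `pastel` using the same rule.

aidbpt

Shifts by position in peach: pos 0: p→a (+11), pos 1: e→m (+8), pos 2: a→l (+11), pos 3: c→k (+8) — repeating every 2. The shifts repeat in a cycle of length 2: positions 0,1,… shift by +11, +8, then the pattern repeats.
Applying it to pastel: p+11=a, a+8=i, s+11=d, t+8=b, e+11=p, l+8=t.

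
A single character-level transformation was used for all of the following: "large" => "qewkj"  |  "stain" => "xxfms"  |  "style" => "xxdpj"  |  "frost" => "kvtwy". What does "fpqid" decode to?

Shifts by position in large: pos 0: l→q (+5), pos 1: a→e (+4), pos 2: r→w (+5), pos 3: g→k (+4) — repeating every 2. A repeating key of period 2 is used — shifts +5, +4 over and over.
Undoing it on fpqid: f−5=a, p−4=l, q−5=l, i−4=e, d−5=y.

alley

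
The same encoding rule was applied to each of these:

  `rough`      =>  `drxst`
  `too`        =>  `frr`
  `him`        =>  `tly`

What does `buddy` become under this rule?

nxppk

Two shifts are in play — +3 for a/e/i/o/u, +12 for every other letter.
Applying it to buddy: b(cons)+12=n, u(vowel)+3=x, d(cons)+12=p, d(cons)+12=p, y(cons)+12=k.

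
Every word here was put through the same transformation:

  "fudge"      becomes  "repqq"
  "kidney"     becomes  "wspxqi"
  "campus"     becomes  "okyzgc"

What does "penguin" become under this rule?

Shifts by position in fudge: pos 0: f→r (+12), pos 1: u→e (+10), pos 2: d→p (+12), pos 3: g→q (+10) — repeating every 2. The shifts repeat in a cycle of length 2: positions 0,1,… shift by +12, +10, then the pattern repeats.
Applying it to penguin: p+12=b, e+10=o, n+12=z, g+10=q, u+12=g, i+10=s, n+12=z.

bozqgsz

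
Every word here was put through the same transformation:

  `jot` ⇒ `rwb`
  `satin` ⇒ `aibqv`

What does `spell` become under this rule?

Compare letters: j→r is +8, o→w is +8, t→b is +8 — a constant shift. This is a Caesar cipher with shift 8.
On spell: s+8=a, p+8=x, e+8=m, l+8=t, l+8=t.

axmtt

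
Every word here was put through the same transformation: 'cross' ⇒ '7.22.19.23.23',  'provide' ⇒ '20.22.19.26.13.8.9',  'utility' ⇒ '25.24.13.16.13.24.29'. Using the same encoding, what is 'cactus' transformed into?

7.5.7.24.25.23

Letters become their 1-based position plus 4 (so a→5, b→6, …).
On cactus: c=3→7, a=1→5, c=3→7, t=20→24, u=21→25, s=19→23.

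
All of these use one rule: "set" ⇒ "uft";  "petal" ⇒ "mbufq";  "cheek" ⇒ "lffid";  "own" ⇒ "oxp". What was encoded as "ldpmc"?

block

The output letters match the input read backwards, each shifted +1: set reversed is tes. Read the word backwards and shift each letter +1.
Decoding ldpmc: shift back: l−1=k, d−1=c, p−1=o, m−1=l, c−1=b → kcolb; then reverse → block.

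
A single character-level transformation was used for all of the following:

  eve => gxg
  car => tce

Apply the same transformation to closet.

Read the word backwards and shift each letter +2.
On closet: reverse → tesolc; then shift: t+2=v, e+2=g, s+2=u, o+2=q, l+2=n, c+2=e.

vguqne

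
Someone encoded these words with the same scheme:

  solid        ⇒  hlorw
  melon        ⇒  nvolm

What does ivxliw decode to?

record

Each pair mirrors across the alphabet (s↔h, o↔l, l↔o): positions sum to 25. Each letter is replaced by its mirror in the alphabet: a↔z, b↔y, c↔x, and so on (the Atbash cipher).
Undoing it on ivxliw: i↔r, v↔e, x↔c, l↔o, i↔r, w↔d.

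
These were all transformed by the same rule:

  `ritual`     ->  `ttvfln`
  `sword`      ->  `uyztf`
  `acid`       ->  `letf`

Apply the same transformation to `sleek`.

The shift depends on letter class: consonant r→t is +2, but vowel i→t is +11. The rule splits by letter class: vowels +11, consonants +2.
Applying it to sleek: s(cons)+2=u, l(cons)+2=n, e(vowel)+11=p, e(vowel)+11=p, k(cons)+2=m.

unppm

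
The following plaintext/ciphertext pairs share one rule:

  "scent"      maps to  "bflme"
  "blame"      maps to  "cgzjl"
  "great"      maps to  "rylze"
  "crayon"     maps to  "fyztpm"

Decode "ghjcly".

lumber

Each letter's alphabet position (a=0..z=25) is mapped through 3·x+25 mod 26 — an affine cipher.
Reversing it on ghjcly: g(6)→9·(6−25)≡11=l; h(7)→9·(7−25)≡20=u; j(9)→9·(9−25)≡12=m; c(2)→9·(2−25)≡1=b; l(11)→9·(11−25)≡4=e; y(24)→9·(24−25)≡17=r (all mod 26).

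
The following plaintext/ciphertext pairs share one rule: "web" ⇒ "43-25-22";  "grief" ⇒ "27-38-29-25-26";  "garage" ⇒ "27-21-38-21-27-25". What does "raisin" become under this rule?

38-21-29-39-29-34

w is letter #23 and maps to 43: an offset of 20. The number is (letter's place in the alphabet, a=1) + 20.
For raisin: r=18→38, a=1→21, i=9→29, s=19→39, i=9→29, n=14→34.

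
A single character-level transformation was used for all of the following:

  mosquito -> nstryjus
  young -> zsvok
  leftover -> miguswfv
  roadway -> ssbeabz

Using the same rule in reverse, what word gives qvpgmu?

A repeating key of period 3 is used — shifts +1, +4, +1 over and over.
Decoding qvpgmu: q−1=p, v−4=r, p−1=o, g−1=f, m−4=i, u−1=t.

profit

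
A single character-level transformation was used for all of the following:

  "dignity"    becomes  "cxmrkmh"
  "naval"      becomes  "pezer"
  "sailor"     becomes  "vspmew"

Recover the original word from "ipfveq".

The output letters match the input read backwards, each shifted +4: dignity reversed is ytingid. Two steps: reverse the string, then apply a Caesar shift of +4.
Undoing it on ipfveq: shift back: i−4=e, p−4=l, f−4=b, v−4=r, e−4=a, q−4=m → elbram; then reverse → marble.

marble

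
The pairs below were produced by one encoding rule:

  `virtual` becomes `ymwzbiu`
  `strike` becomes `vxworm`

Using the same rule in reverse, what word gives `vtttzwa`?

Each letter shifts forward by (position + 3), i.e. 3, 4, 5, … — the shift grows by one for each successive letter.
Decoding vtttzwa: v−3=s, t−4=p, t−5=o, t−6=n, z−7=s, w−8=o, a−9=r.

sponsor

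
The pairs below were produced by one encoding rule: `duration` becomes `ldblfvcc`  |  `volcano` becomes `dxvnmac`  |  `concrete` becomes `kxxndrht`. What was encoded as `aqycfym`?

In duration: d→l is +8, u→d is +9, r→b is +10, a→l is +11 — the shift increases by 1 each position. The shift increases by 1 at each position, starting from +8: 8, 9, 10, ….
Decoding aqycfym: a−8=s, q−9=h, y−10=o, c−11=r, f−12=t, y−13=l, m−14=y.

shortly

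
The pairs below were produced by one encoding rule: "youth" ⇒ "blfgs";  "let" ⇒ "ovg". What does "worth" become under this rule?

dligs

Each pair mirrors across the alphabet (y↔b, o↔l, u↔f): positions sum to 25. Letters are reflected about the middle of the alphabet (position → 25−position): Atbash.
On worth: w↔d, o↔l, r↔i, t↔g, h↔s.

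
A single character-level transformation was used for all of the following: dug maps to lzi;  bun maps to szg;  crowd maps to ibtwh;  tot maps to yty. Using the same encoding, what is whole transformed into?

Two steps: reverse the string, then apply a Caesar shift of +5.
On whole: reverse → elohw; then shift: e+5=j, l+5=q, o+5=t, h+5=m, w+5=b.

jqtmb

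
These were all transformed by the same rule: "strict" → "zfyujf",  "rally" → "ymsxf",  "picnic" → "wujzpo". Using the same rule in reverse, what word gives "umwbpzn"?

napping

Shifts by position in strict: pos 0: s→z (+7), pos 1: t→f (+12), pos 2: r→y (+7), pos 3: i→u (+12) — repeating every 2. The shifts repeat in a cycle of length 2: positions 0,1,… shift by +7, +12, then the pattern repeats.
Undoing it on umwbpzn: u−7=n, m−12=a, w−7=p, b−12=p, p−7=i, z−12=n, n−7=g.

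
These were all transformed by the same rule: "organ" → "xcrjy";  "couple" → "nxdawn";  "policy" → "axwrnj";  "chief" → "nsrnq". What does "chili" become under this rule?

nsrwr

Vowels shift forward by 9 and consonants shift forward by 11.
On chili: c(cons)+11=n, h(cons)+11=s, i(vowel)+9=r, l(cons)+11=w, i(vowel)+9=r.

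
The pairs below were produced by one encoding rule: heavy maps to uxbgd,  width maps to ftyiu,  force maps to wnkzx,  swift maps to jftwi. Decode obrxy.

naked

Treating letters as 0–25, the rule is x ↦ 25x + 1 (mod 26).
Undoing it on obrxy: o(14)→25·(14−1)≡13=n; b(1)→25·(1−1)≡0=a; r(17)→25·(17−1)≡10=k; x(23)→25·(23−1)≡4=e; y(24)→25·(24−1)≡3=d (all mod 26).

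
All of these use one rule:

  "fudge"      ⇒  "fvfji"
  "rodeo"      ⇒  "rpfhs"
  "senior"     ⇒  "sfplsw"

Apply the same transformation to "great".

gsgdx

In fudge: f→f is +0, u→v is +1, d→f is +2, g→j is +3 — the shift increases by 1 each position. Letter i (0-indexed) is shifted by i+0, so successive shifts are 0, 1, 2, ….
Applying it to great: g+0=g, r+1=s, e+2=g, a+3=d, t+4=x.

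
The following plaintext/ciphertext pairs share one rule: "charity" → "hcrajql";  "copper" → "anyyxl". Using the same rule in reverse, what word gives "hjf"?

way

The output letters match the input read backwards, each shifted +9: charity reversed is ytirahc. Read the word backwards and shift each letter +9.
Reversing it on hjf: shift back: h−9=y, j−9=a, f−9=w → yaw; then reverse → way.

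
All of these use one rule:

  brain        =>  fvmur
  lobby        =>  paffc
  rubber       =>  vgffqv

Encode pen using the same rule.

The shift depends on letter class: consonant b→f is +4, but vowel a→m is +12. Vowels shift forward by 12 and consonants shift forward by 4.
For pen: p(cons)+4=t, e(vowel)+12=q, n(cons)+4=r.

tqr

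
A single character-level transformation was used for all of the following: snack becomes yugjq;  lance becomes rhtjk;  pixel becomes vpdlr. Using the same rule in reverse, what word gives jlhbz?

debut

Shifts by position in snack: pos 0: s→y (+6), pos 1: n→u (+7), pos 2: a→g (+6), pos 3: c→j (+7) — repeating every 2. It's a Vigenère-style cipher with numeric key [6,7]: position i shifts by key[i mod 2].
Decoding jlhbz: j−6=d, l−7=e, h−6=b, b−7=u, z−6=t.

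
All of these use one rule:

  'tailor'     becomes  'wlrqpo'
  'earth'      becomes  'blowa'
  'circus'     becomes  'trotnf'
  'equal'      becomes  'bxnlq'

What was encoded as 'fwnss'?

stuff

t(19)→w(22) and a(0)→l(11) fit y≡17x+11 (mod 26); the inverse of 17 mod 26 is 23. Each letter's alphabet position (a=0..z=25) is mapped through 17·x+11 mod 26 — an affine cipher.
Decoding fwnss: f(5)→23·(5−11)≡18=s; w(22)→23·(22−11)≡19=t; n(13)→23·(13−11)≡20=u; s(18)→23·(18−11)≡5=f; s(18)→23·(18−11)≡5=f (all mod 26).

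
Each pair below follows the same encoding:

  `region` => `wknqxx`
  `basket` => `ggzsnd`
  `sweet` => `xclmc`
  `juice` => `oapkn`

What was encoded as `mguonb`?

In region: r→w is +5, e→k is +6, g→n is +7, i→q is +8 — the shift increases by 1 each position. Each letter shifts forward by (position + 5), i.e. 5, 6, 7, … — the shift grows by one for each successive letter.
Decoding mguonb: m−5=h, g−6=a, u−7=n, o−8=g, n−9=e, b−10=r.

hanger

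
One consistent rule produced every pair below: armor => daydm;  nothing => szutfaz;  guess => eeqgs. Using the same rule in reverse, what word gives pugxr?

The output letters match the input read backwards, each shifted +12: armor reversed is romra. Read the word backwards and shift each letter +12.
Reversing it on pugxr: shift back: p−12=d, u−12=i, g−12=u, x−12=l, r−12=f → diulf; then reverse → fluid.

fluid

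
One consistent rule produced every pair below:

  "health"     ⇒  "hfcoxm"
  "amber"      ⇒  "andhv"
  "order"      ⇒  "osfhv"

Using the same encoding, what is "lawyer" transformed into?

lbybiw

In health: h→h is +0, e→f is +1, a→c is +2, l→o is +3 — the shift increases by 1 each position. Each letter shifts forward by its position index (0, 1, 2, …) — the shift grows by one for each successive letter.
Applying it to lawyer: l+0=l, a+1=b, w+2=y, y+3=b, e+4=i, r+5=w.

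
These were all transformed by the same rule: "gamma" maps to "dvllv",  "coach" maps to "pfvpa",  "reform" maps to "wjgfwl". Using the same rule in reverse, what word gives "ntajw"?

Treating letters as 0–25, the rule is x ↦ 23x + 21 (mod 26).
Decoding ntajw: n(13)→17·(13−21)≡20=u; t(19)→17·(19−21)≡18=s; a(0)→17·(0−21)≡7=h; j(9)→17·(9−21)≡4=e; w(22)→17·(22−21)≡17=r (all mod 26).

usher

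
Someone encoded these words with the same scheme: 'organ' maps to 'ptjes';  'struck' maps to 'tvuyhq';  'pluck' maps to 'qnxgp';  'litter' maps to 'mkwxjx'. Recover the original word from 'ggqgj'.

fence

In organ: o→p is +1, r→t is +2, g→j is +3, a→e is +4 — the shift increases by 1 each position. Letter i (0-indexed) is shifted by i+1, so successive shifts are 1, 2, 3, ….
Decoding ggqgj: g−1=f, g−2=e, q−3=n, g−4=c, j−5=e.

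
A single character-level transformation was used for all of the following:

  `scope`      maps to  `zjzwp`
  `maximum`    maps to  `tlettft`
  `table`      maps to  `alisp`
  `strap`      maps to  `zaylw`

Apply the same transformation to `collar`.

The shift depends on letter class: consonant s→z is +7, but vowel o→z is +11. Two shifts are in play — +11 for a/e/i/o/u, +7 for every other letter.
Applying it to collar: c(cons)+7=j, o(vowel)+11=z, l(cons)+7=s, l(cons)+7=s, a(vowel)+11=l, r(cons)+7=y.

jzssly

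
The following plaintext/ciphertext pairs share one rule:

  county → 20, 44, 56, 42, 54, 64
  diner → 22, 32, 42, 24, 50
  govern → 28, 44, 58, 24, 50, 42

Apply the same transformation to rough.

With a=1..z=26, the number is 2·pos + 14.
Applying it to rough: r=18→50, o=15→44, u=21→56, g=7→28, h=8→30.

50, 44, 56, 28, 30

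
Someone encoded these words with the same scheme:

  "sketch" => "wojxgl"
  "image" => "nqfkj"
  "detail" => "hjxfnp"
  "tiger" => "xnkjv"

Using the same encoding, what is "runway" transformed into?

The shift depends on letter class: consonant s→w is +4, but vowel e→j is +5. Vowels shift forward by 5 and consonants shift forward by 4.
For runway: r(cons)+4=v, u(vowel)+5=z, n(cons)+4=r, w(cons)+4=a, a(vowel)+5=f, y(cons)+4=c.

vzrafc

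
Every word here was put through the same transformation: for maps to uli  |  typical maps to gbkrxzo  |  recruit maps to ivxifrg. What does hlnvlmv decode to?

Each pair mirrors across the alphabet (f↔u, o↔l, r↔i): positions sum to 25. Each letter is replaced by its mirror in the alphabet: a↔z, b↔y, c↔x, and so on (the Atbash cipher).
Undoing it on hlnvlmv: h↔s, l↔o, n↔m, v↔e, l↔o, m↔n, v↔e.

someone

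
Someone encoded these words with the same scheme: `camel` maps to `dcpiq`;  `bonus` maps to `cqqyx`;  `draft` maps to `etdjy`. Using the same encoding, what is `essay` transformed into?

fuved

In camel: c→d is +1, a→c is +2, m→p is +3, e→i is +4 — the shift increases by 1 each position. Each letter shifts forward by (position + 1), i.e. 1, 2, 3, … — the shift grows by one for each successive letter.
For essay: e+1=f, s+2=u, s+3=v, a+4=e, y+5=d.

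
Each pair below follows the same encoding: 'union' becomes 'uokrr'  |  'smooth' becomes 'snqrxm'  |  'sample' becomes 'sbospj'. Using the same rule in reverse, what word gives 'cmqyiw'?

clover

In union: u→u is +0, n→o is +1, i→k is +2, o→r is +3 — the shift increases by 1 each position. The shift increases by 1 at each position, starting from +0: 0, 1, 2, ….
Decoding cmqyiw: c−0=c, m−1=l, q−2=o, y−3=v, i−4=e, w−5=r.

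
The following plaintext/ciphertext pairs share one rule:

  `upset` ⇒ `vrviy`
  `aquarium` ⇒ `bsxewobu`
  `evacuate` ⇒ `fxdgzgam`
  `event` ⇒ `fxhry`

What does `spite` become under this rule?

trlxj

In upset: u→v is +1, p→r is +2, s→v is +3, e→i is +4 — the shift increases by 1 each position. The shift increases by 1 at each position, starting from +1: 1, 2, 3, ….
For spite: s+1=t, p+2=r, i+3=l, t+4=x, e+5=j.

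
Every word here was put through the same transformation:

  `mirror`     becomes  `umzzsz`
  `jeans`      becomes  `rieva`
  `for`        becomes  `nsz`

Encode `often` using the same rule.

snbiv

The shift depends on letter class: consonant m→u is +8, but vowel i→m is +4. The rule splits by letter class: vowels +4, consonants +8.
Applying it to often: o(vowel)+4=s, f(cons)+8=n, t(cons)+8=b, e(vowel)+4=i, n(cons)+8=v.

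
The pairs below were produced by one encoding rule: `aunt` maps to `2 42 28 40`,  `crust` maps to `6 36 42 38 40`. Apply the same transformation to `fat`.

12 2 40

a(#1)→2 and u(#21)→42: differences scale by 2, so n = 2·pos + 0. Each letter becomes 2×(its alphabet position, a=1..z=26).
For fat: f=6→12, a=1→2, t=20→40.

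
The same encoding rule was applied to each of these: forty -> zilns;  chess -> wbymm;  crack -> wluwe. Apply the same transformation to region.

Compare letters: f→z is +20, o→i is +20, r→l is +20 — a constant shift. Every letter moves 20 places later in the alphabet, wrapping around z→a.
On region: r+20=l, e+20=y, g+20=a, i+20=c, o+20=i, n+20=h.

lyacih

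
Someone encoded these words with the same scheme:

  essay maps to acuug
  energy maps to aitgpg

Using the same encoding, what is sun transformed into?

The output letters match the input read backwards, each shifted +2: essay reversed is yasse. Two steps: reverse the string, then apply a Caesar shift of +2.
On sun: reverse → nus; then shift: n+2=p, u+2=w, s+2=u.

pwu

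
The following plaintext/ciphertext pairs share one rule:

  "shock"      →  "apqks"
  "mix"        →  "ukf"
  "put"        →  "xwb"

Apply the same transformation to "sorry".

The shift depends on letter class: consonant s→a is +8, but vowel o→q is +2. Vowels shift forward by 2 and consonants shift forward by 8.
Applying it to sorry: s(cons)+8=a, o(vowel)+2=q, r(cons)+8=z, r(cons)+8=z, y(cons)+8=g.

aqzzg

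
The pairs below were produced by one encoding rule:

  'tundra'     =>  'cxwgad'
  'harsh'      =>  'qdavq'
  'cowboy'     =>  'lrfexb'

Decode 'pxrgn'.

guide

The shifts repeat in a cycle of length 2: positions 0,1,… shift by +9, +3, then the pattern repeats.
Undoing it on pxrgn: p−9=g, x−3=u, r−9=i, g−3=d, n−9=e.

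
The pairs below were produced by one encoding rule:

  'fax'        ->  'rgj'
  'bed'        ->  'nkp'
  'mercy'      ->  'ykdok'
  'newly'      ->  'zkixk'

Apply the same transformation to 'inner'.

ozzkd

Vowels shift forward by 6 and consonants shift forward by 12.
On inner: i(vowel)+6=o, n(cons)+12=z, n(cons)+12=z, e(vowel)+6=k, r(cons)+12=d.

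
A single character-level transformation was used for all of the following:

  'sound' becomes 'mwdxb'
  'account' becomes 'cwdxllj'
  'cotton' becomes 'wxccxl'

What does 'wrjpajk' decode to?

The word is reversed, then every letter is shifted forward by 9.
Decoding wrjpajk: shift back: w−9=n, r−9=i, j−9=a, p−9=g, a−9=r, j−9=a, k−9=b → niagrab; then reverse → bargain.

bargain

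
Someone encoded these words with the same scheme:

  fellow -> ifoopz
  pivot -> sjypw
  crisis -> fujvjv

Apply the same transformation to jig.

mjj

The shift depends on letter class: consonant f→i is +3, but vowel e→f is +1. Vowels shift forward by 1 and consonants shift forward by 3.
On jig: j(cons)+3=m, i(vowel)+1=j, g(cons)+3=j.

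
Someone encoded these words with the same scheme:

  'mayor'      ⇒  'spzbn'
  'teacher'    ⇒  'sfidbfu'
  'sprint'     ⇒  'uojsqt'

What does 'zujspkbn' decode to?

Two steps: reverse the string, then apply a Caesar shift of +1.
Undoing it on zujspkbn: shift back: z−1=y, u−1=t, j−1=i, s−1=r, p−1=o, k−1=j, b−1=a, n−1=m → ytirojam; then reverse → majority.

majority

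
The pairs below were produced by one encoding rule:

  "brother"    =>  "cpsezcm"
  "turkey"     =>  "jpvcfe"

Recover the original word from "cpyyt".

inner

The output letters match the input read backwards, each shifted +11: brother reversed is rehtorb. Read the word backwards and shift each letter +11.
Undoing it on cpyyt: shift back: c−11=r, p−11=e, y−11=n, y−11=n, t−11=i → renni; then reverse → inner.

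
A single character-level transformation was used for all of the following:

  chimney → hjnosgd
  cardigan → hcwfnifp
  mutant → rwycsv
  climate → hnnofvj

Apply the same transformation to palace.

Shifts by position in chimney: pos 0: c→h (+5), pos 1: h→j (+2), pos 2: i→n (+5), pos 3: m→o (+2) — repeating every 2. A repeating key of period 2 is used — shifts +5, +2 over and over.
For palace: p+5=u, a+2=c, l+5=q, a+2=c, c+5=h, e+2=g.

ucqchg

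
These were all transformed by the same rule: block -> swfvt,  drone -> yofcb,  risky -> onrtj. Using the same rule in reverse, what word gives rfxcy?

b(1)→s(18) and l(11)→w(22) fit y≡3x+15 (mod 26); the inverse of 3 mod 26 is 9. Each letter's alphabet position (a=0..z=25) is mapped through 3·x+15 mod 26 — an affine cipher.
Decoding rfxcy: r(17)→9·(17−15)≡18=s; f(5)→9·(5−15)≡14=o; x(23)→9·(23−15)≡20=u; c(2)→9·(2−15)≡13=n; y(24)→9·(24−15)≡3=d (all mod 26).

sound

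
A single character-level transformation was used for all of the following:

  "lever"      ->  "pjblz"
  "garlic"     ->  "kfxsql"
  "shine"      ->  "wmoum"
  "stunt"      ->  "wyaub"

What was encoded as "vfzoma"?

Each letter shifts forward by (position + 4), i.e. 4, 5, 6, … — the shift grows by one for each successive letter.
Reversing it on vfzoma: v−4=r, f−5=a, z−6=t, o−7=h, m−8=e, a−9=r.

rather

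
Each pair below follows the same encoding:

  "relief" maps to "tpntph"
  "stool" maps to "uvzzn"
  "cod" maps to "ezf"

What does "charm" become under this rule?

ejlto

The shift depends on letter class: consonant r→t is +2, but vowel e→p is +11. Vowels shift forward by 11 and consonants shift forward by 2.
For charm: c(cons)+2=e, h(cons)+2=j, a(vowel)+11=l, r(cons)+2=t, m(cons)+2=o.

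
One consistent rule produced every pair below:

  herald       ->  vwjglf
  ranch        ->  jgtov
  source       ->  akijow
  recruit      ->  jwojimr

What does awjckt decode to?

sermon

h(7)→v(21) and e(4)→w(22) fit y≡17x+6 (mod 26); the inverse of 17 mod 26 is 23. Each letter's alphabet position (a=0..z=25) is mapped through 17·x+6 mod 26 — an affine cipher.
Undoing it on awjckt: a(0)→23·(0−6)≡18=s; w(22)→23·(22−6)≡4=e; j(9)→23·(9−6)≡17=r; c(2)→23·(2−6)≡12=m; k(10)→23·(10−6)≡14=o; t(19)→23·(19−6)≡13=n (all mod 26).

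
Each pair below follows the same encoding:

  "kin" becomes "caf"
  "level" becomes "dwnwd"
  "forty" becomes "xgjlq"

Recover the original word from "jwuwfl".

recent

This is a Caesar cipher with shift 18.
Reversing it on jwuwfl: j−18=r, w−18=e, u−18=c, w−18=e, f−18=n, l−18=t.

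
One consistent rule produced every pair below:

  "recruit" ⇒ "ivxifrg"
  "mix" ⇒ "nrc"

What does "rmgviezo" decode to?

Each pair mirrors across the alphabet (r↔i, e↔v, c↔x): positions sum to 25. Each letter is replaced by its mirror in the alphabet: a↔z, b↔y, c↔x, and so on (the Atbash cipher).
Decoding rmgviezo: r↔i, m↔n, g↔t, v↔e, i↔r, e↔v, z↔a, o↔l.

interval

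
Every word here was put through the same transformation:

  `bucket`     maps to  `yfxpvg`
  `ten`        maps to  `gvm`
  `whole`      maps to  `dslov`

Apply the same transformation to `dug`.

Each pair mirrors across the alphabet (b↔y, u↔f, c↔x): positions sum to 25. Each letter is replaced by its mirror in the alphabet: a↔z, b↔y, c↔x, and so on (the Atbash cipher).
On dug: d↔w, u↔f, g↔t.

wft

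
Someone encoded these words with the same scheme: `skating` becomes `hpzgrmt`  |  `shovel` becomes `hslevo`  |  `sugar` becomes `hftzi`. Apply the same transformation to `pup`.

Each pair mirrors across the alphabet (s↔h, k↔p, a↔z): positions sum to 25. Each letter is replaced by its mirror in the alphabet: a↔z, b↔y, c↔x, and so on (the Atbash cipher).
Applying it to pup: p↔k, u↔f, p↔k.

kfk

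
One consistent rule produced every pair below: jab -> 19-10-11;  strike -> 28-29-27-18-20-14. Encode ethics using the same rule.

14-29-17-18-12-28

j is letter #10 and maps to 19: an offset of 9. The number is (letter's place in the alphabet, a=1) + 9.
On ethics: e=5→14, t=20→29, h=8→17, i=9→18, c=3→12, s=19→28.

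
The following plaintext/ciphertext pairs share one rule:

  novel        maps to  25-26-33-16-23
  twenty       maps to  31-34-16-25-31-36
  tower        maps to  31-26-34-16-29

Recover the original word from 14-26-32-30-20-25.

cousin

n is letter #14 and maps to 25: an offset of 11. Each letter is replaced by its alphabet position (a=1..z=26) + 11.
Reversing it on 14-26-32-30-20-25: 14→(14−11)÷1=3=c, 26→(26−11)÷1=15=o, 32→(32−11)÷1=21=u, 30→(30−11)÷1=19=s, 20→(20−11)÷1=9=i, 25→(25−11)÷1=14=n.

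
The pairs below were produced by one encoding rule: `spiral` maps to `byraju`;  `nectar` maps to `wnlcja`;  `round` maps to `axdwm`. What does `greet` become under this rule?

Compare letters: s→b is +9, p→y is +9, i→r is +9 — a constant shift. It's a constant shift of +9 (ROT9).
Applying it to greet: g+9=p, r+9=a, e+9=n, e+9=n, t+9=c.

pannc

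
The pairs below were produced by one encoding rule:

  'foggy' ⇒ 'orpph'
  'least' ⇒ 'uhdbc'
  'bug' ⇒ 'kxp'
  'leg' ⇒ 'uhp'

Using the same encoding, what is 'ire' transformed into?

The shift depends on letter class: consonant f→o is +9, but vowel o→r is +3. Two shifts are in play — +3 for a/e/i/o/u, +9 for every other letter.
On ire: i(vowel)+3=l, r(cons)+9=a, e(vowel)+3=h.

lah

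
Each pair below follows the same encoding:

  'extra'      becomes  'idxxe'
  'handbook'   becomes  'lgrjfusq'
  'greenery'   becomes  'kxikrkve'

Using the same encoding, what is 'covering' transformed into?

Shifts by position in extra: pos 0: e→i (+4), pos 1: x→d (+6), pos 2: t→x (+4), pos 3: r→x (+6) — repeating every 2. It's a Vigenère-style cipher with numeric key [4,6]: position i shifts by key[i mod 2].
Applying it to covering: c+4=g, o+6=u, v+4=z, e+6=k, r+4=v, i+6=o, n+4=r, g+6=m.

guzkvorm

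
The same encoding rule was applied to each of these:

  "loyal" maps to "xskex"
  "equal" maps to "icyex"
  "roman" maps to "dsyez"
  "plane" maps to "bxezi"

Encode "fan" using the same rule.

The rule splits by letter class: vowels +4, consonants +12.
Applying it to fan: f(cons)+12=r, a(vowel)+4=e, n(cons)+12=z.

rez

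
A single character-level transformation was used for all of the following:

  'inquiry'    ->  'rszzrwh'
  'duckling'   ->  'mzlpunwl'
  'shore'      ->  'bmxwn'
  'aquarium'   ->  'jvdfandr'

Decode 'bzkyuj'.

subtle

Shifts by position in inquiry: pos 0: i→r (+9), pos 1: n→s (+5), pos 2: q→z (+9), pos 3: u→z (+5) — repeating every 2. The shifts repeat in a cycle of length 2: positions 0,1,… shift by +9, +5, then the pattern repeats.
Undoing it on bzkyuj: b−9=s, z−5=u, k−9=b, y−5=t, u−9=l, j−5=e.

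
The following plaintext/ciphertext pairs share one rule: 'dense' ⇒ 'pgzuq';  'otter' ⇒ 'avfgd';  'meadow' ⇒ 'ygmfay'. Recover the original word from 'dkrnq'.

rifle

Shifts by position in dense: pos 0: d→p (+12), pos 1: e→g (+2), pos 2: n→z (+12), pos 3: s→u (+2) — repeating every 2. A repeating key of period 2 is used — shifts +12, +2 over and over.
Reversing it on dkrnq: d−12=r, k−2=i, r−12=f, n−2=l, q−12=e.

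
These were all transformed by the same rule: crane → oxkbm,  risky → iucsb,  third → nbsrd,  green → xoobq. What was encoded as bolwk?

The output letters match the input read backwards, each shifted +10: crane reversed is enarc. Read the word backwards and shift each letter +10.
Undoing it on bolwk: shift back: b−10=r, o−10=e, l−10=b, w−10=m, k−10=a → rebma; then reverse → amber.

amber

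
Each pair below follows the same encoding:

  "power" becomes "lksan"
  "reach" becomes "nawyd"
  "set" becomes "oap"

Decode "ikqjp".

Compare letters: p→l is +22, o→k is +22, w→s is +22 — a constant shift. Every letter moves 22 places later in the alphabet, wrapping around z→a.
Undoing it on ikqjp: i−22=m, k−22=o, q−22=u, j−22=n, p−22=t.

mount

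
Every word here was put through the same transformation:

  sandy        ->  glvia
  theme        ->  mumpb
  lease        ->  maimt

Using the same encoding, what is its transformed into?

The output letters match the input read backwards, each shifted +8: sandy reversed is ydnas. The word is reversed, then every letter is shifted forward by 8.
On its: reverse → sti; then shift: s+8=a, t+8=b, i+8=q.

abq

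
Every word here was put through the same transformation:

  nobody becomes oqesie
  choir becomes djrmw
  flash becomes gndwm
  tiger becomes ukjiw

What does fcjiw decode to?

The shift increases by 1 at each position, starting from +1: 1, 2, 3, ….
Decoding fcjiw: f−1=e, c−2=a, j−3=g, i−4=e, w−5=r.

eager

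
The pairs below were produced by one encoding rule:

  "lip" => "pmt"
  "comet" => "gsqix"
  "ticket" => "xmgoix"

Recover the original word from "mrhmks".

indigo

Compare letters: l→p is +4, i→m is +4, p→t is +4 — a constant shift. It's a constant shift of +4 (ROT4).
Decoding mrhmks: m−4=i, r−4=n, h−4=d, m−4=i, k−4=g, s−4=o.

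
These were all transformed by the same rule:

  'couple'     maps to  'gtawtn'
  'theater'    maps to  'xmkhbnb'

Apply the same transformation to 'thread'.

xmxlim

In couple: c→g is +4, o→t is +5, u→a is +6, p→w is +7 — the shift increases by 1 each position. Letter i (0-indexed) is shifted by i+4, so successive shifts are 4, 5, 6, ….
For thread: t+4=x, h+5=m, r+6=x, e+7=l, a+8=i, d+9=m.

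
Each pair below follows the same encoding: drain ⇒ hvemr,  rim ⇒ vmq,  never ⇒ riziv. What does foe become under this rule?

jsi

Each letter is shifted forward by 4 in the alphabet (a Caesar shift of +4).
Applying it to foe: f+4=j, o+4=s, e+4=i.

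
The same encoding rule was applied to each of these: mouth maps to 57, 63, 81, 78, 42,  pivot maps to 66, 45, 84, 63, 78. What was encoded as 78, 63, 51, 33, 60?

token

Each letter becomes 3×(its alphabet position, a=1..z=26) + 18.
Reversing it on 78, 63, 51, 33, 60: 78→(78−18)÷3=20=t, 63→(63−18)÷3=15=o, 51→(51−18)÷3=11=k, 33→(33−18)÷3=5=e, 60→(60−18)÷3=14=n.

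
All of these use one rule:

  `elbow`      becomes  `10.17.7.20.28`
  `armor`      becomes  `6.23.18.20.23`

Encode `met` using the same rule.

18.10.25

Letters become their 1-based position plus 5 (so a→6, b→7, …).
On met: m=13→18, e=5→10, t=20→25.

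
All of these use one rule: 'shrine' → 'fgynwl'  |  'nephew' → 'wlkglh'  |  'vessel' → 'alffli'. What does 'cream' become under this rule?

xyljp

s(18)→f(5) and h(7)→g(6) fit y≡7x+9 (mod 26); the inverse of 7 mod 26 is 15. Treating letters as 0–25, the rule is x ↦ 7x + 9 (mod 26).
Applying it to cream: c(2)→7·2+9≡23=x; r(17)→7·17+9≡24=y; e(4)→7·4+9≡11=l; a(0)→7·0+9≡9=j; m(12)→7·12+9≡15=p (all mod 26).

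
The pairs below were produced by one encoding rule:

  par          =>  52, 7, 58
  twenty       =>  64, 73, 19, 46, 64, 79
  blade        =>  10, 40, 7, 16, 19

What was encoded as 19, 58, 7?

era

p(#16)→52 and a(#1)→7: differences scale by 3, so n = 3·pos + 4. With a=1..z=26, the number is 3·pos + 4.
Reversing it on 19, 58, 7: 19→(19−4)÷3=5=e, 58→(58−4)÷3=18=r, 7→(7−4)÷3=1=a.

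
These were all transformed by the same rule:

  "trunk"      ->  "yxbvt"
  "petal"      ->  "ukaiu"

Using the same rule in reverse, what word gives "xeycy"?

syrup

Letter i (0-indexed) is shifted by i+5, so successive shifts are 5, 6, 7, ….
Undoing it on xeycy: x−5=s, e−6=y, y−7=r, c−8=u, y−9=p.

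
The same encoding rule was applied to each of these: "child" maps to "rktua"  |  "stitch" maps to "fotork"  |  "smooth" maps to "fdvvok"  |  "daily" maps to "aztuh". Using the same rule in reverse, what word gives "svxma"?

found

c(2)→r(17) and h(7)→k(10) fit y≡9x+25 (mod 26); the inverse of 9 mod 26 is 3. This is an affine cipher: with a=0,…,z=25, each position x becomes (9x+25) mod 26.
Undoing it on svxma: s(18)→3·(18−25)≡5=f; v(21)→3·(21−25)≡14=o; x(23)→3·(23−25)≡20=u; m(12)→3·(12−25)≡13=n; a(0)→3·(0−25)≡3=d (all mod 26).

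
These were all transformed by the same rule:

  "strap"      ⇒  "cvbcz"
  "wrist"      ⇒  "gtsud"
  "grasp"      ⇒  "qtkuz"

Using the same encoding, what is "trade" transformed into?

dtkfo

Shifts by position in strap: pos 0: s→c (+10), pos 1: t→v (+2), pos 2: r→b (+10), pos 3: a→c (+2) — repeating every 2. The shifts repeat in a cycle of length 2: positions 0,1,… shift by +10, +2, then the pattern repeats.
On trade: t+10=d, r+2=t, a+10=k, d+2=f, e+10=o.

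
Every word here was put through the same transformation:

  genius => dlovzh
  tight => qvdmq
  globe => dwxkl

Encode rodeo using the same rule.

g(6)→d(3) and e(4)→l(11) fit y≡9x+1 (mod 26); the inverse of 9 mod 26 is 3. Each letter's alphabet position (a=0..z=25) is mapped through 9·x+1 mod 26 — an affine cipher.
Applying it to rodeo: r(17)→9·17+1≡24=y; o(14)→9·14+1≡23=x; d(3)→9·3+1≡2=c; e(4)→9·4+1≡11=l; o(14)→9·14+1≡23=x (all mod 26).

yxclx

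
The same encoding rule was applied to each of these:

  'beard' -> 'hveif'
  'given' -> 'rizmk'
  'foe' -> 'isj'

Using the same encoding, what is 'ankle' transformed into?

Read the word backwards and shift each letter +4.
On ankle: reverse → elkna; then shift: e+4=i, l+4=p, k+4=o, n+4=r, a+4=e.

ipore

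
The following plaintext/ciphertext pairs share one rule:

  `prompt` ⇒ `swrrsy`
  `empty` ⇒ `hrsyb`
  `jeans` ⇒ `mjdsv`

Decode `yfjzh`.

Shifts by position in prompt: pos 0: p→s (+3), pos 1: r→w (+5), pos 2: o→r (+3), pos 3: m→r (+5) — repeating every 2. A repeating key of period 2 is used — shifts +3, +5 over and over.
Undoing it on yfjzh: y−3=v, f−5=a, j−3=g, z−5=u, h−3=e.

vague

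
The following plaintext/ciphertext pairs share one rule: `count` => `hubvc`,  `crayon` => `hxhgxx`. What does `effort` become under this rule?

jlmwad

In count: c→h is +5, o→u is +6, u→b is +7, n→v is +8 — the shift increases by 1 each position. Each letter shifts forward by (position + 5), i.e. 5, 6, 7, … — the shift grows by one for each successive letter.
For effort: e+5=j, f+6=l, f+7=m, o+8=w, r+9=a, t+10=d.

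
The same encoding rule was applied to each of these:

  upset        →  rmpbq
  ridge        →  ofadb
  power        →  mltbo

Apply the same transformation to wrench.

It's a constant shift of +23 (ROT23).
For wrench: w+23=t, r+23=o, e+23=b, n+23=k, c+23=z, h+23=e.

tobkze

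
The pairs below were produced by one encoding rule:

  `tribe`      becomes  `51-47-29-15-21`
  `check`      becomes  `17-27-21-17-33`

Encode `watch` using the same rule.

57-13-51-17-27

Each letter becomes 2×(its alphabet position, a=1..z=26) + 11.
For watch: w=23→57, a=1→13, t=20→51, c=3→17, h=8→27.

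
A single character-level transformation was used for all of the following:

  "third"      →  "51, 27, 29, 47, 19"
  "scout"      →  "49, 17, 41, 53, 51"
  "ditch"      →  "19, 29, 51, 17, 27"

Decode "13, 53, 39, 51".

Each letter becomes 2×(its alphabet position, a=1..z=26) + 11.
Reversing it on 13, 53, 39, 51: 13→(13−11)÷2=1=a, 53→(53−11)÷2=21=u, 39→(39−11)÷2=14=n, 51→(51−11)÷2=20=t.

aunt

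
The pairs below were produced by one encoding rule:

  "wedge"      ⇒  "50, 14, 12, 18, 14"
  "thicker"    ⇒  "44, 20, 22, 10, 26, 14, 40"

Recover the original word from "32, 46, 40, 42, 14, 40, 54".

nursery

w(#23)→50 and e(#5)→14: differences scale by 2, so n = 2·pos + 4. Each letter becomes 2×(its alphabet position, a=1..z=26) + 4.
Reversing it on 32, 46, 40, 42, 14, 40, 54: 32→(32−4)÷2=14=n, 46→(46−4)÷2=21=u, 40→(40−4)÷2=18=r, 42→(42−4)÷2=19=s, 14→(14−4)÷2=5=e, 40→(40−4)÷2=18=r, 54→(54−4)÷2=25=y.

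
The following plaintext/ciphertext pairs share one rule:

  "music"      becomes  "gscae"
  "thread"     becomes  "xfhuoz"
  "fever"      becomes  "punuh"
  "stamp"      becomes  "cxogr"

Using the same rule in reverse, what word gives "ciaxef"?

m(12)→g(6) and u(20)→s(18) fit y≡21x+14 (mod 26); the inverse of 21 mod 26 is 5. Treating letters as 0–25, the rule is x ↦ 21x + 14 (mod 26).
Reversing it on ciaxef: c(2)→5·(2−14)≡18=s; i(8)→5·(8−14)≡22=w; a(0)→5·(0−14)≡8=i; x(23)→5·(23−14)≡19=t; e(4)→5·(4−14)≡2=c; f(5)→5·(5−14)≡7=h (all mod 26).

switch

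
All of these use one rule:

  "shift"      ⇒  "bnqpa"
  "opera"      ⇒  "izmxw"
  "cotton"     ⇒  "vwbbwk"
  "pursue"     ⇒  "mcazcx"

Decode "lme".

wed

The output letters match the input read backwards, each shifted +8: shift reversed is tfihs. Two steps: reverse the string, then apply a Caesar shift of +8.
Reversing it on lme: shift back: l−8=d, m−8=e, e−8=w → dew; then reverse → wed.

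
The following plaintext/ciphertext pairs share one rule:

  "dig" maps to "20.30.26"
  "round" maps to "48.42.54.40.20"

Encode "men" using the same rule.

Each letter becomes 2×(its alphabet position, a=1..z=26) + 12.
Applying it to men: m=13→38, e=5→22, n=14→40.

38.22.40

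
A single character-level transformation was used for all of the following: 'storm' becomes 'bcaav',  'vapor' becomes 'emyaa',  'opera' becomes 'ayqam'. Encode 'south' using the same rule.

bagcq

The shift depends on letter class: consonant s→b is +9, but vowel o→a is +12. The rule splits by letter class: vowels +12, consonants +9.
For south: s(cons)+9=b, o(vowel)+12=a, u(vowel)+12=g, t(cons)+9=c, h(cons)+9=q.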